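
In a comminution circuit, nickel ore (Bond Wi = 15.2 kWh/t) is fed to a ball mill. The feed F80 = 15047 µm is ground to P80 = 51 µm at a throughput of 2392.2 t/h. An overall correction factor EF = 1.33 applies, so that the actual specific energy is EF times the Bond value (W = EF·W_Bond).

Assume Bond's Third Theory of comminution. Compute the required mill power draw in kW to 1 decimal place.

W = 10·Wi·(P80^(-½) − F80^(-½))
W = 10·15.2·(1/√51 − 1/√15047) = 10·15.2·(0.131876) = 20.0451 kWh/t
With EF = 1.33: W = 20.0451·1.33 = 26.6600 kWh/t
P = W·T = 26.6600·2392.2 = 63776.1 kW

P = 63776.1 kW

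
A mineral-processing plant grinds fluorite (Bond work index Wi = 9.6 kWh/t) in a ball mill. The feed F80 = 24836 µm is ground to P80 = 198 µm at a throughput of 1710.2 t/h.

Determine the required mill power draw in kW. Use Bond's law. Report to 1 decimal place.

W = 10·Wi·[P80^(−½) − F80^(−½)]
W = 10·9.6·(1/√198 − 1/√24836) = 10·9.6·(0.064722) = 6.2133 kWh/t
Mill draw = 6.2133 × 1710.2 = 10625.9 kW

P = 10625.9 kW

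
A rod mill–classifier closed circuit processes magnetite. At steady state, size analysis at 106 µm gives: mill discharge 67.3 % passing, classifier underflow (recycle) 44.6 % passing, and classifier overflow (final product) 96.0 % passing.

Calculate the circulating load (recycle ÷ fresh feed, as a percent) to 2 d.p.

CL = 126.43 %

Let r = R/F. Size balance at 106 µm:
r = (o − d)/(d − u)
r = (96.0 − 67.3)/(67.3 − 44.6) = 28.7/22.7 = 1.2643
CL = 100·r = 126.43 %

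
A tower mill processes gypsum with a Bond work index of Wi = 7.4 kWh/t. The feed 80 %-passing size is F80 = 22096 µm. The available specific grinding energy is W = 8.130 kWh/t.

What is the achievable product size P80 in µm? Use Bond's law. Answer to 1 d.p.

P80 = 73.6 µm

W = 10·Wi·(P80^(-½) − F80^(-½))
P80^-0.5 = F80^-0.5 + W/(10 Wi)
  = 8.1300/(10·7.4) + 1/√22096 = 0.109865 + 0.006727 = 0.116592
P80 = (1/0.116592)² = 8.5769² = 73.56 µm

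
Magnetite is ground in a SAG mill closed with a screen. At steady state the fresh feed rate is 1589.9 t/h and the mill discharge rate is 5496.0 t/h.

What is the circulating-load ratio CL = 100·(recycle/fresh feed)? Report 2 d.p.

Mill node: discharge = fresh + recycle.
R = M − F = 5496.0 − 1589.9 = 3906.1 t/h
CL = 100·R/F = 100·3906.1/1589.9 = 245.68 %

CL = 245.68 %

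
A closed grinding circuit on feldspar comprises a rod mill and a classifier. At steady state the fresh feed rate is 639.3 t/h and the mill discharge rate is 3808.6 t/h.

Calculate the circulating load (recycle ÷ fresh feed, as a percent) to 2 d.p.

M = F + R at steady state, so:
R = M − F = 3808.6 − 639.3 = 3169.3 t/h
CL = 100·R/F = 100·3169.3/639.3 = 495.75 %

CL = 495.75 %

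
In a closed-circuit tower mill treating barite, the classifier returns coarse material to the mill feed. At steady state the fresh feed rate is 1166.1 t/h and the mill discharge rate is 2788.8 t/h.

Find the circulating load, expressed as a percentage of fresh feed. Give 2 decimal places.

CL = 139.16 %

Discharge = new feed + return, hence
R = M − F = 2788.8 − 1166.1 = 1622.7 t/h
CL = 100·R/F = 100·1622.7/1166.1 = 139.16 %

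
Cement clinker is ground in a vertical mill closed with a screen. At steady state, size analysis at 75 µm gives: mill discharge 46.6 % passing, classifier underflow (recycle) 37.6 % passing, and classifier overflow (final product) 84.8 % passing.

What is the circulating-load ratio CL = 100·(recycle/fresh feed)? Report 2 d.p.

Balance %-passing 75 µm (r = R/F):
r = (o − d)/(d − u)
r = (84.8 − 46.6)/(46.6 − 37.6) = 38.2/9.0 = 4.2444
CL = 100·r = 424.44 %

CL = 424.44 %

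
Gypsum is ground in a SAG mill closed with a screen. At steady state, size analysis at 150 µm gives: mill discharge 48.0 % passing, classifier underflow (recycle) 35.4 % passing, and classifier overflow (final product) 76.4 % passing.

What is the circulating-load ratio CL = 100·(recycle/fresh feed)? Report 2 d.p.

CL = 225.40 %

Balance %-passing 150 µm (r = R/F):
(1+r)·d = r·u + o ⇒ r = (o−d)/(d−u)
r = (76.4 − 48.0)/(48.0 − 35.4) = 28.4/12.6 = 2.2540
CL = 100·r = 225.40 %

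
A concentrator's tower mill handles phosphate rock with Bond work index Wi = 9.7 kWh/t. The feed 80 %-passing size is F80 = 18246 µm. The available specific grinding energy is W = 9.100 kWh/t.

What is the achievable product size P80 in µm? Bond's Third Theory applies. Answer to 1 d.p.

P80 = 97.6 µm

W_Bond = 10·Wi·(1/√P₈₀ − 1/√F₈₀)
P80^-0.5 = F80^-0.5 + W/(10 Wi)
  = 9.1000/(10·9.7) + 1/√18246 = 0.093814 + 0.007403 = 0.101218
P80 = (1/0.101218)² = 9.8797² = 97.61 µm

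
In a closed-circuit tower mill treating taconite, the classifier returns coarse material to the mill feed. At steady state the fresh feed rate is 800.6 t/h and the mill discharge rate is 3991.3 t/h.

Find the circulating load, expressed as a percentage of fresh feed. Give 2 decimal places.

CL = 398.54 %

Steady state: M = F + R.
R = M − F = 3991.3 − 800.6 = 3190.7 t/h
CL = 100·R/F = 100·3190.7/800.6 = 398.54 %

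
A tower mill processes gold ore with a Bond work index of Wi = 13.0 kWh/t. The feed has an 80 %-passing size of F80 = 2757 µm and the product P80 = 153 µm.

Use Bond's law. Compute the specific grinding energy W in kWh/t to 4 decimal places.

W = 8.0340 kWh/t

W = 10·Wi·(P80^(-½) − F80^(-½))
1/√153 = 0.080845;  1/√2757 = 0.019045
W = 10·13.0·(0.080845 − 0.019045) = 8.0340 kWh/t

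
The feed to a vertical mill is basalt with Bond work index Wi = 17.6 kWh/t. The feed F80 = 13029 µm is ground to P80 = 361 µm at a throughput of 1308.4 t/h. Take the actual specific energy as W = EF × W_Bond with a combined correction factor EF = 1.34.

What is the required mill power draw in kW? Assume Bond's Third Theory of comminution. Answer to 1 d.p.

W = 10 Wi / √P80 − 10 Wi / √F80
W = 10·17.6·(1/√361 − 1/√13029) = 10·17.6·(0.043871) = 7.7213 kWh/t
W_actual = 1.34 × 7.7213 = 10.3465 kWh/t
P = W·T = 10.3465·1308.4 = 13537.3 kW

P = 13537.3 kW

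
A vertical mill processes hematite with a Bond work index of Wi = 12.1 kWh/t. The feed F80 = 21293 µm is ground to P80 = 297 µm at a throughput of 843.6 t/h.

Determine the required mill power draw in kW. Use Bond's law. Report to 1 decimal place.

Bond:  W = 10 Wi (1/√P − 1/√F)
W = 10·12.1·(1/√297 − 1/√21293) = 10·12.1·(0.051173) = 6.1919 kWh/t
P_mill = W·ṁ = 6.1919·843.6 = 5223.5 kW

P = 5223.5 kW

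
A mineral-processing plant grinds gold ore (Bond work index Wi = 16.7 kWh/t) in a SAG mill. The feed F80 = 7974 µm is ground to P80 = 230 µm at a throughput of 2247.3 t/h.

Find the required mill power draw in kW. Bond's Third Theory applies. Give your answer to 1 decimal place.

P = 20543.7 kW

W = 10·Wi·[P80^(−½) − F80^(−½)]
W = 10·16.7·(1/√230 − 1/√7974) = 10·16.7·(0.054739) = 9.1415 kWh/t
P = W·T = 9.1415·2247.3 = 20543.7 kW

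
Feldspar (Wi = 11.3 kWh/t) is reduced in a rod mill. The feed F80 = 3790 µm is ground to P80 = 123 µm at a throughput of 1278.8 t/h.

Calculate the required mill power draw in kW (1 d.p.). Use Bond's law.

Bond: W = 10·Wi·(1/√P80 − 1/√F80)
W = 10·11.3·(1/√123 − 1/√3790) = 10·11.3·(0.073923) = 8.3533 kWh/t
Power = W × throughput = 8.3533 kWh/t × 1278.8 t/h = 10682.3 kW

P = 10682.3 kW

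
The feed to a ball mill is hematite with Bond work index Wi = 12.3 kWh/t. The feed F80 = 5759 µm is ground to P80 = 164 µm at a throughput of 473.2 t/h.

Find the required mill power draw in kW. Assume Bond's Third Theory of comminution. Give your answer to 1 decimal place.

P = 3778.0 kW

Bond: W = 10·Wi·(1/√P80 − 1/√F80)
W = 10·12.3·(1/√164 − 1/√5759) = 10·12.3·(0.064910) = 7.9839 kWh/t
Power = W × throughput = 7.9839 kWh/t × 473.2 t/h = 3778.0 kW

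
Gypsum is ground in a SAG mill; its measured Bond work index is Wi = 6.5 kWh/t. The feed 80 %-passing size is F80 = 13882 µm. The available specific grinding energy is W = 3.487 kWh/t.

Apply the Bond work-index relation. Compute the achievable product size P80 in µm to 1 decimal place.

W = 10 Wi / √P80 − 10 Wi / √F80
⇒ 1/√P80 = W/(10·Wi) + 1/√F80
  = 3.4870/(10·6.5) + 1/√13882 = 0.053646 + 0.008487 = 0.062134
P80 = (1/0.062134)² = 16.0944² = 259.03 µm

P80 = 259.0 µm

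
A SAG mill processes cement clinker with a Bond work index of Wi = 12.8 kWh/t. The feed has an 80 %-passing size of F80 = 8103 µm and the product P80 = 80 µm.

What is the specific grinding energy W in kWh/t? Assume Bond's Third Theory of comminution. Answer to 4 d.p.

Bond: W = 10·Wi·(1/√P80 − 1/√F80)
1/√80 = 0.111803;  1/√8103 = 0.011109
W = 10·12.8·(0.111803 − 0.011109) = 12.8889 kWh/t

W = 12.8889 kWh/t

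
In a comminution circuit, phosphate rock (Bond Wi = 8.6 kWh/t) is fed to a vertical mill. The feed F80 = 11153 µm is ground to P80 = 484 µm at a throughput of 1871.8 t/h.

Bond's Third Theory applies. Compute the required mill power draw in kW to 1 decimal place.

P = 5792.8 kW

W = 10 Wi / √P80 − 10 Wi / √F80
W = 10·8.6·(1/√484 − 1/√11153) = 10·8.6·(0.035986) = 3.0948 kWh/t
Power = W × throughput = 3.0948 kWh/t × 1871.8 t/h = 5792.8 kW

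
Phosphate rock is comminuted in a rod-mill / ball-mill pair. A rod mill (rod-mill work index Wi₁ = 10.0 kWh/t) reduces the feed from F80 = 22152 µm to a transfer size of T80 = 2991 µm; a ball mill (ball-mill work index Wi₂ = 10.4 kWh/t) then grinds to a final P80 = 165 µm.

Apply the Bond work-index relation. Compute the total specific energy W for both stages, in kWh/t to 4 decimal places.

W = 7.3514 kWh/t

W = 10 Wi / √P80 − 10 Wi / √F80
Stage 1 (22152→2991 µm, Wi₁=10.0): W₁ = 10·10.0·(0.018285 − 0.006719) = 1.1566 kWh/t
Stage 2 (2991→165 µm, Wi₂=10.4): W₂ = 10·10.4·(0.077850 − 0.018285) = 6.1948 kWh/t
W = W₁ + W₂ = 1.1566 + 6.1948 = 7.3514 kWh/t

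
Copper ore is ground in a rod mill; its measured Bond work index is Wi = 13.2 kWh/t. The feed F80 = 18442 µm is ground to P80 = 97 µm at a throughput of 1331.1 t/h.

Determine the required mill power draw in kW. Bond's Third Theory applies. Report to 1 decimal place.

P = 16546.3 kW

W_Bond = 10·Wi·(1/√P₈₀ − 1/√F₈₀)
W = 10·13.2·(1/√97 − 1/√18442) = 10·13.2·(0.094171) = 12.4306 kWh/t
P_mill = W·ṁ = 12.4306·1331.1 = 16546.3 kW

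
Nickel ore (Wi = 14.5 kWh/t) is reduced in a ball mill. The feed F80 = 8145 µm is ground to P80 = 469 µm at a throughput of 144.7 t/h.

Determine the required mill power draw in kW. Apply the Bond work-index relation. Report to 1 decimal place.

W = 10 Wi (1/√P80 − 1/√F80)  [Bond]
W = 10·14.5·(1/√469 − 1/√8145) = 10·14.5·(0.035095) = 5.0888 kWh/t
P_mill = W·ṁ = 5.0888·144.7 = 736.4 kW

P = 736.4 kW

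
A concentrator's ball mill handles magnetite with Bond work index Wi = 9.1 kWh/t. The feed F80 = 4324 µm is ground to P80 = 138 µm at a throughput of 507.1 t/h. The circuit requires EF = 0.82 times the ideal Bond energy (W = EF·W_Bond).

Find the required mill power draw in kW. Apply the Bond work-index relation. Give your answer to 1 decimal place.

Bond:  W = 10 Wi (1/√P − 1/√F)
W = 10·9.1·(1/√138 − 1/√4324) = 10·9.1·(0.069918) = 6.3626 kWh/t
W_actual = 0.82 × 6.3626 = 5.2173 kWh/t
Power = W × throughput = 5.2173 kWh/t × 507.1 t/h = 2645.7 kW

P = 2645.7 kW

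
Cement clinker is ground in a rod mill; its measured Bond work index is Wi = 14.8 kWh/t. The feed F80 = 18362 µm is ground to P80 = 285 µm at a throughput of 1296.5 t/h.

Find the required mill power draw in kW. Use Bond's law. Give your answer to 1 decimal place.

P = 9950.1 kW

W_Bond = 10·Wi·(1/√P₈₀ − 1/√F₈₀)
W = 10·14.8·(1/√285 − 1/√18362) = 10·14.8·(0.051855) = 7.6746 kWh/t
P = W·T = 7.6746·1296.5 = 9950.1 kW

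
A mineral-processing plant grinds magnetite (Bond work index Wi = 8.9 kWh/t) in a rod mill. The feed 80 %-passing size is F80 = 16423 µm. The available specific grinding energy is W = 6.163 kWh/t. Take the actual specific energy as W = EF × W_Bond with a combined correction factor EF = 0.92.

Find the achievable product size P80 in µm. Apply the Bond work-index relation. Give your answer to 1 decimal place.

W = 10·Wi·[P80^(−½) − F80^(−½)]
W_Bond = W / EF = 6.163 / 0.92 = 6.6989 kWh/t
1/√P80 = 1/√F80 + W_Bond/(10·Wi)
  = 6.6989/(10·8.9) + 1/√16423 = 0.075269 + 0.007803 = 0.083072
P80 = (1/0.083072)² = 12.0378² = 144.91 µm

P80 = 144.9 µm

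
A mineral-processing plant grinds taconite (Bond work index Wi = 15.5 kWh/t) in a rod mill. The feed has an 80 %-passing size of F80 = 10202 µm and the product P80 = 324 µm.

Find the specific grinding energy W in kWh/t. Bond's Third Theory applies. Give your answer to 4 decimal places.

W = 7.0765 kWh/t

Bond: W = 10·Wi·(1/√P80 − 1/√F80)
1/√324 = 0.055556;  1/√10202 = 0.009901
W = 10·15.5·(0.055556 − 0.009901) = 7.0765 kWh/t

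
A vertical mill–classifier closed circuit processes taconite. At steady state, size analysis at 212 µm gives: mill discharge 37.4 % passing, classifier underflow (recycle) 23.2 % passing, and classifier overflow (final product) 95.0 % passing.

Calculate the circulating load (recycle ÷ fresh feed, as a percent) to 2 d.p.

Two-product formula at 212 µm:
(1+r)·d = r·u + o ⇒ r = (o−d)/(d−u)
r = (95.0 − 37.4)/(37.4 − 23.2) = 57.6/14.2 = 4.0563
CL = 100·r = 405.63 %

CL = 405.63 %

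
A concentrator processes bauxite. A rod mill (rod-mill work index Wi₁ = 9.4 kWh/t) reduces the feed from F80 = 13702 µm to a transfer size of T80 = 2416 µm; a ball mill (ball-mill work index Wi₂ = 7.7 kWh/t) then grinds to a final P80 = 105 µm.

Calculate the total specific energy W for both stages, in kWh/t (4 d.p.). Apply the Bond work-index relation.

W = 10 Wi (1/√P80 − 1/√F80)  [Bond]
Stage 1 (13702→2416 µm, Wi₁=9.4): W₁ = 10·9.4·(0.020345 − 0.008543) = 1.1094 kWh/t
Stage 2 (2416→105 µm, Wi₂=7.7): W₂ = 10·7.7·(0.097590 − 0.020345) = 5.9479 kWh/t
W = W₁ + W₂ = 1.1094 + 5.9479 = 7.0573 kWh/t

W = 7.0573 kWh/t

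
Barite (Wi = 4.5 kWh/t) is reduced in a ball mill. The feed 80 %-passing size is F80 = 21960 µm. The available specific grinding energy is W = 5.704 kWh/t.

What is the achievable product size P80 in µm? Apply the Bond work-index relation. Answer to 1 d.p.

W = 10 Wi (P80^-0.5 − F80^-0.5)
P80^-0.5 = F80^-0.5 + W/(10 Wi)
  = 5.7040/(10·4.5) + 1/√21960 = 0.126756 + 0.006748 = 0.133504
P80 = (1/0.133504)² = 7.4904² = 56.11 µm

P80 = 56.1 µm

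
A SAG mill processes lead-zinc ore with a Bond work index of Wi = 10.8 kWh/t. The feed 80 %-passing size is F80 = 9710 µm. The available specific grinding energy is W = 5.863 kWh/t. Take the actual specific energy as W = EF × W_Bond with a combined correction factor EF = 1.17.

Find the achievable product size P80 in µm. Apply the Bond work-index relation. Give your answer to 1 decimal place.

P80 = 312.7 µm

W = 10·Wi·[P80^(−½) − F80^(−½)]
W_Bond = W / EF = 5.863 / 1.17 = 5.0111 kWh/t
P80^(−½) = W_Bond/(10 Wi) + F80^(−½)
  = 5.0111/(10·10.8) + 1/√9710 = 0.046399 + 0.010148 = 0.056547
P80 = (1/0.056547)² = 17.6843² = 312.73 µm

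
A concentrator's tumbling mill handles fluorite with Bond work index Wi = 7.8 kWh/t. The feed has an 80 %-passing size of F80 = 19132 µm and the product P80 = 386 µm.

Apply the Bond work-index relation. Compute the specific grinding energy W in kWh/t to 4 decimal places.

W = 3.4062 kWh/t

W = 10 Wi / √P80 − 10 Wi / √F80
1/√386 = 0.050899;  1/√19132 = 0.007230
W = 10·7.8·(0.050899 − 0.007230) = 3.4062 kWh/t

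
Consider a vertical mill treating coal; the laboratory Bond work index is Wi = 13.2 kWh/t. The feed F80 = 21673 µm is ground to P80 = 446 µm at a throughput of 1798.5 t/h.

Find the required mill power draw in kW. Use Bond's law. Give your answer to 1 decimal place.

P = 9628.7 kW

W_Bond = 10·Wi·(1/√P₈₀ − 1/√F₈₀)
W = 10·13.2·(1/√446 − 1/√21673) = 10·13.2·(0.040559) = 5.3537 kWh/t
P = W·T = 5.3537·1798.5 = 9628.7 kW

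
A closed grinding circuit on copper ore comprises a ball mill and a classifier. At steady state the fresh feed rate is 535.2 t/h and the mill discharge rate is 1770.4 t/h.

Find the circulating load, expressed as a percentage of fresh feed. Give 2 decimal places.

CL = 230.79 %

M = F + R at steady state, so:
R = M − F = 1770.4 − 535.2 = 1235.2 t/h
CL = 100·R/F = 100·1235.2/535.2 = 230.79 %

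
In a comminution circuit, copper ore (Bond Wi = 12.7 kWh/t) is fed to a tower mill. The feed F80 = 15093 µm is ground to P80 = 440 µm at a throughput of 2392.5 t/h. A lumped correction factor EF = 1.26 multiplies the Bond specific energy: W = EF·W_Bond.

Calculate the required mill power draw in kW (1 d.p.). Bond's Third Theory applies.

P = 15135.3 kW

W = 10 Wi / √P80 − 10 Wi / √F80
W = 10·12.7·(1/√440 − 1/√15093) = 10·12.7·(0.039533) = 5.0207 kWh/t
Apply correction: 5.0207 × 1.26 = 6.3261 kWh/t
P = W·T = 6.3261·2392.5 = 15135.3 kW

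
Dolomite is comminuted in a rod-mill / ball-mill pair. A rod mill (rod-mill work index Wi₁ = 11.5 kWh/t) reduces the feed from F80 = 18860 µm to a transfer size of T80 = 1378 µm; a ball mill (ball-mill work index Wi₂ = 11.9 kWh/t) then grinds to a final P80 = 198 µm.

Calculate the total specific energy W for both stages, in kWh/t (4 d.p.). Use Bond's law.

W = 7.5118 kWh/t

W_Bond = 10·Wi·(1/√P₈₀ − 1/√F₈₀)
Stage 1 (18860→1378 µm, Wi₁=11.5): W₁ = 10·11.5·(0.026939 − 0.007282) = 2.2606 kWh/t
Stage 2 (1378→198 µm, Wi₂=11.9): W₂ = 10·11.9·(0.071067 − 0.026939) = 5.2513 kWh/t
W = W₁ + W₂ = 2.2606 + 5.2513 = 7.5118 kWh/t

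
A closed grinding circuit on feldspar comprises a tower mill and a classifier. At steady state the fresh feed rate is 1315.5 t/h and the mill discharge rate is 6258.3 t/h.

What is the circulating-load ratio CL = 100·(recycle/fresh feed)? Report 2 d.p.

CL = 375.74 %

Mill node: discharge = fresh + recycle.
R = M − F = 6258.3 − 1315.5 = 4942.8 t/h
CL = 100·R/F = 100·4942.8/1315.5 = 375.74 %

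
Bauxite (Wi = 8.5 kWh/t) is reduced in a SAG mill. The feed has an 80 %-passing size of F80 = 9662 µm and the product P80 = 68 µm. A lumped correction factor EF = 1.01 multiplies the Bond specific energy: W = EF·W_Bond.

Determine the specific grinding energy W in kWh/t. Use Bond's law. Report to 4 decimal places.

W = 10 Wi / √P80 − 10 Wi / √F80
1/√68 = 0.121268;  1/√9662 = 0.010173
W = 10·8.5·(0.121268 − 0.010173) = 9.4430 kWh/t
With EF = 1.01: W = 9.4430·1.01 = 9.5375 kWh/t

W = 9.5375 kWh/t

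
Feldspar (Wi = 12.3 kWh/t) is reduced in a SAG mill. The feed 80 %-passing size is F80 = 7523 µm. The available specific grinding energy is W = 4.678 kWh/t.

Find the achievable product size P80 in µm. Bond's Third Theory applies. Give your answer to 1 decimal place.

W_Bond = 10·Wi·(1/√P₈₀ − 1/√F₈₀)
⇒ 1/√P80 = W/(10 Wi) + 1/√F80
  = 4.6780/(10·12.3) + 1/√7523 = 0.038033 + 0.011529 = 0.049562
P80 = (1/0.049562)² = 20.1768² = 407.10 µm

P80 = 407.1 µm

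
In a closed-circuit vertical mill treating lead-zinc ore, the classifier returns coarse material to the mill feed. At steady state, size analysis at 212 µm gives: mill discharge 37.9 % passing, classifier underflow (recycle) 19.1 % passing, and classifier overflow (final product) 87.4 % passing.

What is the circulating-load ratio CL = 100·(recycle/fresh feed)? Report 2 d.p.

Mass balance on the −212 µm fraction:
(1+r)·d = r·u + o ⇒ r = (o−d)/(d−u)
r = (87.4 − 37.9)/(37.9 − 19.1) = 49.5/18.8 = 2.6330
CL = 100·r = 263.30 %

CL = 263.30 %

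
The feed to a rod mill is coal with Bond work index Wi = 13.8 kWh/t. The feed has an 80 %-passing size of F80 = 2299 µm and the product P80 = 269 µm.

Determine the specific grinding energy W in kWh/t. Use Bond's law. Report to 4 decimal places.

W = 5.5359 kWh/t

W = 10 Wi / √P80 − 10 Wi / √F80
1/√269 = 0.060971;  1/√2299 = 0.020856
W = 10·13.8·(0.060971 − 0.020856) = 5.5359 kWh/t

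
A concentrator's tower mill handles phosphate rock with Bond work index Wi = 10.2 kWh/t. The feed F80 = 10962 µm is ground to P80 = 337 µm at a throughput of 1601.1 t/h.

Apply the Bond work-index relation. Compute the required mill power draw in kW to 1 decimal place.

P = 7336.4 kW

W = 10 Wi (1/√P80 − 1/√F80)  [Bond]
W = 10·10.2·(1/√337 − 1/√10962) = 10·10.2·(0.044922) = 4.5821 kWh/t
Mill draw = 4.5821 × 1601.1 = 7336.4 kW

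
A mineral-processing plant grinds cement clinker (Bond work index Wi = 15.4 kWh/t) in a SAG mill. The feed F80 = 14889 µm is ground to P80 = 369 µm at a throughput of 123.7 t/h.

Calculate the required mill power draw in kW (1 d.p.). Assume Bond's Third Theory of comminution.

P = 835.6 kW

W = 10 Wi (1/√P80 − 1/√F80)  [Bond]
W = 10·15.4·(1/√369 − 1/√14889) = 10·15.4·(0.043863) = 6.7548 kWh/t
P_mill = W·ṁ = 6.7548·123.7 = 835.6 kW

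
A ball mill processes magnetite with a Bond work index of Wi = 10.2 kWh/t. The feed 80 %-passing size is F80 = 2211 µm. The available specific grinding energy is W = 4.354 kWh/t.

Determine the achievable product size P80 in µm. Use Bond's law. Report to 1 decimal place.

W = 10 Wi (P80^-0.5 − F80^-0.5)
⇒ 1/√P80 = W/(10·Wi) + 1/√F80
  = 4.3540/(10·10.2) + 1/√2211 = 0.042686 + 0.021267 = 0.063953
P80 = (1/0.063953)² = 15.6364² = 244.50 µm

P80 = 244.5 µm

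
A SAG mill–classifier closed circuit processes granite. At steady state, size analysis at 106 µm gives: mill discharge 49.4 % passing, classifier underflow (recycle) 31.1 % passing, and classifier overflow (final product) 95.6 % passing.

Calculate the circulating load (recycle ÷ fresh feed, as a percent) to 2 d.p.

Let r = R/F. Size balance at 106 µm:
Fd + Rd = Ru + Fo ⇒ R/F = (o−d)/(d−u)
r = (95.6 − 49.4)/(49.4 − 31.1) = 46.2/18.3 = 2.5246
CL = 100·r = 252.46 %

CL = 252.46 %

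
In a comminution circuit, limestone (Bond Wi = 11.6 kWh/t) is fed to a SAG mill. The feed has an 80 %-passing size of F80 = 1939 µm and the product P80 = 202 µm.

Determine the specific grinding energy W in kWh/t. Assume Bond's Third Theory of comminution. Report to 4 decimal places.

W = 5.5274 kWh/t

Bond:  W = 10 Wi (1/√P − 1/√F)
1/√202 = 0.070360;  1/√1939 = 0.022710
W = 10·11.6·(0.070360 − 0.022710) = 5.5274 kWh/t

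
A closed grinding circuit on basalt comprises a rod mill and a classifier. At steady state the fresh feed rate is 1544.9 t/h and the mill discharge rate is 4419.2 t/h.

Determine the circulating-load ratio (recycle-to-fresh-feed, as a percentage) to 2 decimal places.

M = F + R at steady state, so:
R = M − F = 4419.2 − 1544.9 = 2874.3 t/h
CL = 100·R/F = 100·2874.3/1544.9 = 186.05 %

CL = 186.05 %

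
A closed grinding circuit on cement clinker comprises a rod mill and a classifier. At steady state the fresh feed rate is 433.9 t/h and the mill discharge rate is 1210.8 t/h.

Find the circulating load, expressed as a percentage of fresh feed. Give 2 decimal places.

Mill node: discharge = fresh + recycle.
R = M − F = 1210.8 − 433.9 = 776.9 t/h
CL = 100·R/F = 100·776.9/433.9 = 179.05 %

CL = 179.05 %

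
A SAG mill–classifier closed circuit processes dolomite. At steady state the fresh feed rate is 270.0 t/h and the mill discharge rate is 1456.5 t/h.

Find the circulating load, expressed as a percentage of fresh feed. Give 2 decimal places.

CL = 439.44 %

Discharge = new feed + return, hence
R = M − F = 1456.5 − 270.0 = 1186.5 t/h
CL = 100·R/F = 100·1186.5/270.0 = 439.44 %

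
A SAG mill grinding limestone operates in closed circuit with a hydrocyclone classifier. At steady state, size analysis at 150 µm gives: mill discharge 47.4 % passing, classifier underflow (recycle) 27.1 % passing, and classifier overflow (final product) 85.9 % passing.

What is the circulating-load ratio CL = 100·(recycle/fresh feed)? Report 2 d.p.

CL = 189.66 %

Mass balance on the −150 µm fraction:
r = (o − d)/(d − u)
r = (85.9 − 47.4)/(47.4 − 27.1) = 38.5/20.3 = 1.8966
CL = 100·r = 189.66 %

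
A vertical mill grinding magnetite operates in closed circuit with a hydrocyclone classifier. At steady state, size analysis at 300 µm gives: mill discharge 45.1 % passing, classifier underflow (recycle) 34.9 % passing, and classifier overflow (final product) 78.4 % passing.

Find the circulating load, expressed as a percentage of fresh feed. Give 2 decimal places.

Classifier node, passing 300 µm:
d + r·d = r·u + o → r(d−u) = o−d
r = (78.4 − 45.1)/(45.1 − 34.9) = 33.3/10.2 = 3.2647
CL = 100·r = 326.47 %

CL = 326.47 %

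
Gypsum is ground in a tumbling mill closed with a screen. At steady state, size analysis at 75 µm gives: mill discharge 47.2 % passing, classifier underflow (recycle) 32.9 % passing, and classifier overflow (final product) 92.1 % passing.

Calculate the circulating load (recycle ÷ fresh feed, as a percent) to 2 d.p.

CL = 313.99 %

Balance %-passing 75 µm (r = R/F):
(1+r)·d = r·u + o ⇒ r = (o−d)/(d−u)
r = (92.1 − 47.2)/(47.2 − 32.9) = 44.9/14.3 = 3.1399
CL = 100·r = 313.99 %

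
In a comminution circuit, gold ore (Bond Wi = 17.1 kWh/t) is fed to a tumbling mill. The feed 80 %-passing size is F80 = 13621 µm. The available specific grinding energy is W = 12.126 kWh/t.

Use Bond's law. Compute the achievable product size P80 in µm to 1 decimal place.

P80 = 158.3 µm

W = 10·Wi·(P80^(-½) − F80^(-½))
1/√P80 = 1/√F80 + W/(10·Wi)
  = 12.1260/(10·17.1) + 1/√13621 = 0.070912 + 0.008568 = 0.079481
P80 = (1/0.079481)² = 12.5817² = 158.30 µm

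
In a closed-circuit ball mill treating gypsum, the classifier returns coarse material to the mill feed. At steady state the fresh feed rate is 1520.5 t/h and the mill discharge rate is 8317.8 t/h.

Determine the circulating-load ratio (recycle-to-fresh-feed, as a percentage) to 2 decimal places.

CL = 447.04 %

Discharge = new feed + return, hence
R = M − F = 8317.8 − 1520.5 = 6797.3 t/h
CL = 100·R/F = 100·6797.3/1520.5 = 447.04 %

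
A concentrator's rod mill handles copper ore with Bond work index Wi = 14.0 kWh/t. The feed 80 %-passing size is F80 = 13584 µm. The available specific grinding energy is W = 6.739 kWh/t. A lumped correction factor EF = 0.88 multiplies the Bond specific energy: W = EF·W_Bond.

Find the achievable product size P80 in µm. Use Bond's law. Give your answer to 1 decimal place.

P80 = 249.7 µm

Bond:  W = 10 Wi (1/√P − 1/√F)
W_Bond = W / EF = 6.739 / 0.88 = 7.6580 kWh/t
1/√P80 = 1/√F80 + W_Bond/(10·Wi)
  = 7.6580/(10·14.0) + 1/√13584 = 0.054700 + 0.008580 = 0.063280
P80 = (1/0.063280)² = 15.8029² = 249.73 µm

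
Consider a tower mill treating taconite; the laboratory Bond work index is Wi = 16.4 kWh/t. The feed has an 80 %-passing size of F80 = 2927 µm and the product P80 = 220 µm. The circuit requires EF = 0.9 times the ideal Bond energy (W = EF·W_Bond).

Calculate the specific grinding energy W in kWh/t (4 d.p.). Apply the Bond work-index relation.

W = 7.2230 kWh/t

W_Bond = 10·Wi·(1/√P₈₀ − 1/√F₈₀)
1/√220 = 0.067420;  1/√2927 = 0.018484
W = 10·16.4·(0.067420 − 0.018484) = 8.0256 kWh/t
With EF = 0.9: W = 8.0256·0.9 = 7.2230 kWh/t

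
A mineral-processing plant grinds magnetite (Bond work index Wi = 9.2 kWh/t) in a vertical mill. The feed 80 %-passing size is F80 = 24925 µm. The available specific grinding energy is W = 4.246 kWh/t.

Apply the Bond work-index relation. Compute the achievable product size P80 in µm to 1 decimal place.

W_Bond = 10·Wi·(1/√P₈₀ − 1/√F₈₀)
P80^(−½) = W/(10 Wi) + F80^(−½)
  = 4.2460/(10·9.2) + 1/√24925 = 0.046152 + 0.006334 = 0.052486
P80 = (1/0.052486)² = 19.0526² = 363.00 µm

P80 = 363.0 µm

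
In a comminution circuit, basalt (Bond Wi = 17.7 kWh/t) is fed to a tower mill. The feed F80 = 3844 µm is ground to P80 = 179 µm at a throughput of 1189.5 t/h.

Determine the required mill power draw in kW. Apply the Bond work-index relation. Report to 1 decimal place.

W_Bond = 10·Wi·(1/√P₈₀ − 1/√F₈₀)
W = 10·17.7·(1/√179 − 1/√3844) = 10·17.7·(0.058614) = 10.3748 kWh/t
P = W·T = 10.3748·1189.5 = 12340.8 kW

P = 12340.8 kW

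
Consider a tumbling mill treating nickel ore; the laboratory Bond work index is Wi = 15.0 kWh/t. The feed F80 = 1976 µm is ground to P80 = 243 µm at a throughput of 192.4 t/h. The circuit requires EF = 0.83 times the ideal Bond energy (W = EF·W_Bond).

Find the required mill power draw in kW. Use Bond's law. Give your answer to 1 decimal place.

P = 997.8 kW

W_Bond = 10·Wi·(1/√P₈₀ − 1/√F₈₀)
W = 10·15.0·(1/√243 − 1/√1976) = 10·15.0·(0.041654) = 6.2481 kWh/t
Apply correction: 6.2481 × 0.83 = 5.1859 kWh/t
P_mill = W·ṁ = 5.1859·192.4 = 997.8 kW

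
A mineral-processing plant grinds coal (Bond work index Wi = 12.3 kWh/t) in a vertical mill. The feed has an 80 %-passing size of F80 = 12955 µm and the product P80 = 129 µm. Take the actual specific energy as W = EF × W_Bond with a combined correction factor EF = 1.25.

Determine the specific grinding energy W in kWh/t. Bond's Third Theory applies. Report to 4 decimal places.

W_Bond = 10·Wi·(1/√P₈₀ − 1/√F₈₀)
1/√129 = 0.088045;  1/√12955 = 0.008786
W = 10·12.3·(0.088045 − 0.008786) = 9.7489 kWh/t
Corrected W = EF·W_Bond = 1.25·9.7489 = 12.1861 kWh/t

W = 12.1861 kWh/t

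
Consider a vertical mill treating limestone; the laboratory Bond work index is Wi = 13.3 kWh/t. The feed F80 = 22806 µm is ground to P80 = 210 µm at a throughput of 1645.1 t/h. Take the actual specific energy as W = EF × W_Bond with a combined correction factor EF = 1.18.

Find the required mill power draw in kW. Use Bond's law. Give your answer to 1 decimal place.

P = 16106.6 kW

W = 10 Wi / √P80 − 10 Wi / √F80
W = 10·13.3·(1/√210 − 1/√22806) = 10·13.3·(0.062385) = 8.2972 kWh/t
W_actual = 1.18 × 8.2972 = 9.7907 kWh/t
Power = W × throughput = 9.7907 kWh/t × 1645.1 t/h = 16106.6 kW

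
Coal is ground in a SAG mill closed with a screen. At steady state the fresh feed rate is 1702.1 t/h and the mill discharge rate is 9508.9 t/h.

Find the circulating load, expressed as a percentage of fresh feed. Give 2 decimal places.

Steady state: M = F + R.
R = M − F = 9508.9 − 1702.1 = 7806.8 t/h
CL = 100·R/F = 100·7806.8/1702.1 = 458.66 %

CL = 458.66 %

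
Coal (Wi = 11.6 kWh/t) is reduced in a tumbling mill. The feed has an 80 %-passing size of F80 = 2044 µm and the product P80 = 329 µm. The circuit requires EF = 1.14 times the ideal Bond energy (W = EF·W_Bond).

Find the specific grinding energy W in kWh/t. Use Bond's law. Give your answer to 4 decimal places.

Bond:  W = 10 Wi (1/√P − 1/√F)
1/√329 = 0.055132;  1/√2044 = 0.022119
W = 10·11.6·(0.055132 − 0.022119) = 3.8295 kWh/t
With EF = 1.14: W = 3.8295·1.14 = 4.3657 kWh/t

W = 4.3657 kWh/t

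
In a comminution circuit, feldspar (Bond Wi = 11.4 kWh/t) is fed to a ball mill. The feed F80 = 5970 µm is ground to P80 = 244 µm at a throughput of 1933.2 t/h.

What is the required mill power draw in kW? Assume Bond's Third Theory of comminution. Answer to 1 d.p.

P = 11256.4 kW

Bond: W = 10·Wi·(1/√P80 − 1/√F80)
W = 10·11.4·(1/√244 − 1/√5970) = 10·11.4·(0.051076) = 5.8227 kWh/t
Power = W × throughput = 5.8227 kWh/t × 1933.2 t/h = 11256.4 kW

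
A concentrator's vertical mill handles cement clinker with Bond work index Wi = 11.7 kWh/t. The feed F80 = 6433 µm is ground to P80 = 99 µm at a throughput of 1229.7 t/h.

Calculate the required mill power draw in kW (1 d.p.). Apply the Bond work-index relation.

P = 12666.2 kW

W = 10 Wi / √P80 − 10 Wi / √F80
W = 10·11.7·(1/√99 − 1/√6433) = 10·11.7·(0.088036) = 10.3002 kWh/t
P_mill = W·ṁ = 10.3002·1229.7 = 12666.2 kW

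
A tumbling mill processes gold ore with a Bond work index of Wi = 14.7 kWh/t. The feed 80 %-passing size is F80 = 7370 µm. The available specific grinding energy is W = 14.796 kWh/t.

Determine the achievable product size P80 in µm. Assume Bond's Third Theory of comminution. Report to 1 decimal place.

P80 = 79.3 µm

W = 10 Wi (1/√P80 − 1/√F80)  [Bond]
P80^(−½) = W/(10 Wi) + F80^(−½)
  = 14.7960/(10·14.7) + 1/√7370 = 0.100653 + 0.011648 = 0.112301
P80 = (1/0.112301)² = 8.9046² = 79.29 µm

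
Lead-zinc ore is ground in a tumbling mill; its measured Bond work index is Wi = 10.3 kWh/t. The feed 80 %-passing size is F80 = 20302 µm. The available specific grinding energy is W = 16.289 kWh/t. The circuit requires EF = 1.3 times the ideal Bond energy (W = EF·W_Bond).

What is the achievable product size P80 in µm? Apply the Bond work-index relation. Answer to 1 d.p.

W = 10 Wi / √P80 − 10 Wi / √F80
W_Bond = W / EF = 16.289 / 1.3 = 12.5300 kWh/t
P80^-0.5 = F80^-0.5 + W_Bond/(10 Wi)
  = 12.5300/(10·10.3) + 1/√20302 = 0.121650 + 0.007018 = 0.128669
P80 = (1/0.128669)² = 7.7719² = 60.40 µm

P80 = 60.4 µm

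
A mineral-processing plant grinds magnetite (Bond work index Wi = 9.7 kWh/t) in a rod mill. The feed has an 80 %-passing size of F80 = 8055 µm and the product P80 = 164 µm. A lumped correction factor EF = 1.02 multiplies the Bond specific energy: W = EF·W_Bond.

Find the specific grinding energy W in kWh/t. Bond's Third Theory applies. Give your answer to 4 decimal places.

W = 6.6235 kWh/t

Bond:  W = 10 Wi (1/√P − 1/√F)
1/√164 = 0.078087;  1/√8055 = 0.011142
W = 10·9.7·(0.078087 − 0.011142) = 6.4936 kWh/t
Apply correction: 6.4936 × 1.02 = 6.6235 kWh/t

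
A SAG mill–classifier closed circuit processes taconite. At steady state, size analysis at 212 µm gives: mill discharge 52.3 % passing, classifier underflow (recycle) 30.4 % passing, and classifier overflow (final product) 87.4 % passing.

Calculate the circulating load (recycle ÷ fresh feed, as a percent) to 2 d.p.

Balance %-passing 212 µm (r = R/F):
(1+r)·d = r·u + o ⇒ r = (o−d)/(d−u)
r = (87.4 − 52.3)/(52.3 − 30.4) = 35.1/21.9 = 1.6027
CL = 100·r = 160.27 %

CL = 160.27 %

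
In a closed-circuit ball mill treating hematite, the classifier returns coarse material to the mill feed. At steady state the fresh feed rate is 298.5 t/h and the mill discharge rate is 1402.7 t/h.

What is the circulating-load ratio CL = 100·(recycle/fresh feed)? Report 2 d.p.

CL = 369.92 %

Discharge = new feed + return, hence
R = M − F = 1402.7 − 298.5 = 1104.2 t/h
CL = 100·R/F = 100·1104.2/298.5 = 369.92 %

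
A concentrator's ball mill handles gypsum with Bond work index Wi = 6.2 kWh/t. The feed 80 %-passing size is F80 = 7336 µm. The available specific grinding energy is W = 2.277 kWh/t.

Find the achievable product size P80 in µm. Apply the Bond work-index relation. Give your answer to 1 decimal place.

P80 = 426.9 µm

W = 10 Wi (1/√P80 − 1/√F80)  [Bond]
⇒ 1/√P80 = W/(10 Wi) + 1/√F80
  = 2.2770/(10·6.2) + 1/√7336 = 0.036726 + 0.011675 = 0.048401
P80 = (1/0.048401)² = 20.6607² = 426.86 µm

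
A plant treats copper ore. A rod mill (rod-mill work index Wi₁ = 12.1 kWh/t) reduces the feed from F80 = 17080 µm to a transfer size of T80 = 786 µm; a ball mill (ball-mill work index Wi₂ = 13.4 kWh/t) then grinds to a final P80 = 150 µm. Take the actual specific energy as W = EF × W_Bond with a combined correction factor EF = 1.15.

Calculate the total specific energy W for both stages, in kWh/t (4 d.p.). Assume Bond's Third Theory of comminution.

W = 10.9842 kWh/t

Bond:  W = 10 Wi (1/√P − 1/√F)
Stage 1 (17080→786 µm, Wi₁=12.1): W₁ = 10·12.1·(0.035669 − 0.007652) = 3.3901 kWh/t
Stage 2 (786→150 µm, Wi₂=13.4): W₂ = 10·13.4·(0.081650 − 0.035669) = 6.1614 kWh/t
W = W₁ + W₂ = 3.3901 + 6.1614 = 9.5515 kWh/t
With EF = 1.15: W = 9.5515·1.15 = 10.9842 kWh/t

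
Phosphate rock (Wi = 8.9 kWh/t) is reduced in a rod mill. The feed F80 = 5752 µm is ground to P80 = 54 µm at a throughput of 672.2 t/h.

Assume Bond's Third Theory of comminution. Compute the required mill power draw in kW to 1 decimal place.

W_Bond = 10·Wi·(1/√P₈₀ − 1/√F₈₀)
W = 10·8.9·(1/√54 − 1/√5752) = 10·8.9·(0.122897) = 10.9379 kWh/t
P = W·T = 10.9379·672.2 = 7352.4 kW

P = 7352.4 kW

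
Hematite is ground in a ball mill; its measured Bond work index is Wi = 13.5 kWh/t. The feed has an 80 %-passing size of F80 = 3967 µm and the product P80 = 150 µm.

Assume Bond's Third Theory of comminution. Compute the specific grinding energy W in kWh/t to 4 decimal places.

Bond: W = 10·Wi·(1/√P80 − 1/√F80)
1/√150 = 0.081650;  1/√3967 = 0.015877
W = 10·13.5·(0.081650 − 0.015877) = 8.8793 kWh/t

W = 8.8793 kWh/t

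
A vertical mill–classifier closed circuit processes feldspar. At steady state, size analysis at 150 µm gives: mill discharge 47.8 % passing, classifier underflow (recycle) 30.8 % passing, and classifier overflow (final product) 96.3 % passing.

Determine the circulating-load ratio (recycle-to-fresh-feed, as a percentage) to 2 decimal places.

Two-product formula at 150 µm:
r = (o − d)/(d − u)
r = (96.3 − 47.8)/(47.8 − 30.8) = 48.5/17.0 = 2.8529
CL = 100·r = 285.29 %

CL = 285.29 %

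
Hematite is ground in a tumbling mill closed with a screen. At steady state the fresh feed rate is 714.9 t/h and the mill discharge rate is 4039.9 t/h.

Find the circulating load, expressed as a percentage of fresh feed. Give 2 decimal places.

Discharge = new feed + return, hence
R = M − F = 4039.9 − 714.9 = 3325.0 t/h
CL = 100·R/F = 100·3325.0/714.9 = 465.10 %

CL = 465.10 %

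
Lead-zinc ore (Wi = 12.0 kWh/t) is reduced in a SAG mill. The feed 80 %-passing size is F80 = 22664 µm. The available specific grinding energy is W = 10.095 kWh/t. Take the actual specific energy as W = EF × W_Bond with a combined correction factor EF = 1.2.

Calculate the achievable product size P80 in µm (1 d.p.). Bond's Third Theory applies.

Bond:  W = 10 Wi (1/√P − 1/√F)
W_Bond = W / EF = 10.095 / 1.2 = 8.4125 kWh/t
⇒ 1/√P80 = W_Bond/(10 Wi) + 1/√F80
  = 8.4125/(10·12.0) + 1/√22664 = 0.070104 + 0.006643 = 0.076747
P80 = (1/0.076747)² = 13.0299² = 169.78 µm

P80 = 169.8 µm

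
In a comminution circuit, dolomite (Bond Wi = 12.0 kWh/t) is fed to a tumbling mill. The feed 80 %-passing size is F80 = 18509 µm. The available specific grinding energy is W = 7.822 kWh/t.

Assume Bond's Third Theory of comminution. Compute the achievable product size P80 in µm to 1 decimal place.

W = 10 Wi (1/√P80 − 1/√F80)  [Bond]
⇒ 1/√P80 = W/(10·Wi) + 1/√F80
  = 7.8220/(10·12.0) + 1/√18509 = 0.065183 + 0.007350 = 0.072534
P80 = (1/0.072534)² = 13.7867² = 190.07 µm

P80 = 190.1 µm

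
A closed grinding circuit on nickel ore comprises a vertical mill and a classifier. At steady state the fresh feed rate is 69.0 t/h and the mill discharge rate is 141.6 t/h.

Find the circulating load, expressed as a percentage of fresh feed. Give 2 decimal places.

Discharge = new feed + return, hence
R = M − F = 141.6 − 69.0 = 72.6 t/h
CL = 100·R/F = 100·72.6/69.0 = 105.22 %

CL = 105.22 %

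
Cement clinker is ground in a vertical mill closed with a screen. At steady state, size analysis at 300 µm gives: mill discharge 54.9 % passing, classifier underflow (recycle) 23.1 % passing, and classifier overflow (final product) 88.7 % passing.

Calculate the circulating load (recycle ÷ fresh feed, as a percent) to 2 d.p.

CL = 106.29 %

Balance %-passing 300 µm (r = R/F):
r = (o − d)/(d − u)
r = (88.7 − 54.9)/(54.9 − 23.1) = 33.8/31.8 = 1.0629
CL = 100·r = 106.29 %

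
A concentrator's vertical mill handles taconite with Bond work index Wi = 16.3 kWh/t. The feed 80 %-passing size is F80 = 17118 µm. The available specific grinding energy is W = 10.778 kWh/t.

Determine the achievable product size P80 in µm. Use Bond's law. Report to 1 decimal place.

W = 10·Wi·(P80^(-½) − F80^(-½))
1/√P80 = 1/√F80 + W/(10·Wi)
  = 10.7780/(10·16.3) + 1/√17118 = 0.066123 + 0.007643 = 0.073766
P80 = (1/0.073766)² = 13.5564² = 183.78 µm

P80 = 183.8 µm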